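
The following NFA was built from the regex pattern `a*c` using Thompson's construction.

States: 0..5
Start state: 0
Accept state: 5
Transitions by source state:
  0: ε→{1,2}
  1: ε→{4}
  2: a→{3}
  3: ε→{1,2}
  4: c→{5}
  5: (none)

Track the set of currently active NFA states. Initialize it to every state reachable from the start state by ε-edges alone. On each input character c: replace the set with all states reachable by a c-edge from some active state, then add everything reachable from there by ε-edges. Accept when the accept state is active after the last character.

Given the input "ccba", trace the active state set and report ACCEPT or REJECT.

S₀ = ε-closure({0}) = {0,1,2,4}
'c' @ 1: {5}  [accepting]
'c' @ 2: {}  — state set empty
rest 'ba' ignored (set empty)
end set {} — state 5 not in

Answer: REJECT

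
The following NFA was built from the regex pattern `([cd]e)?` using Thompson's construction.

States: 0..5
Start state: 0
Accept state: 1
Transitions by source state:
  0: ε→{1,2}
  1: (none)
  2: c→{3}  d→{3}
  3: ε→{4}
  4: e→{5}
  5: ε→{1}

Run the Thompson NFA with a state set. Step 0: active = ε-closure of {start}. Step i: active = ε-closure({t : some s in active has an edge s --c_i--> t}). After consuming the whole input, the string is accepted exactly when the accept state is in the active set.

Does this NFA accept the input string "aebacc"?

S₀ = ε-closure({0}) = {0,1,2}
'a' @ 1: {}  — state set empty
rest 'ebacc' ignored (set empty)
end set {} — state 1 not in

Answer: REJECT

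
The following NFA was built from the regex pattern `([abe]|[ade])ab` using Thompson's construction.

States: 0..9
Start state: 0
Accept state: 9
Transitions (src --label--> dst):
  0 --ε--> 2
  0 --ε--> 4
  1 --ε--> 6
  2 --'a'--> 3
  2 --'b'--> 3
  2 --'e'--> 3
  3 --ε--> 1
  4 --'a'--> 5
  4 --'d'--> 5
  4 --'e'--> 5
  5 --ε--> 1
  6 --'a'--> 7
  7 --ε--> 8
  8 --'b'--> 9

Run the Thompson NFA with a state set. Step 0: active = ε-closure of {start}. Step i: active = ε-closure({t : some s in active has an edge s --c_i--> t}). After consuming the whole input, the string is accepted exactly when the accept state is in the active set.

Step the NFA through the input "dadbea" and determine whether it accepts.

Answer: REJECT

Steps:
initial (ε-close {0}): {0,2,4}
'd' @ 1: {1,5,6}
'a' @ 2: {7,8}
'd' @ 3: {}  — no active states
rest 'bea' ignored (set empty)
end set {} — state 9 not in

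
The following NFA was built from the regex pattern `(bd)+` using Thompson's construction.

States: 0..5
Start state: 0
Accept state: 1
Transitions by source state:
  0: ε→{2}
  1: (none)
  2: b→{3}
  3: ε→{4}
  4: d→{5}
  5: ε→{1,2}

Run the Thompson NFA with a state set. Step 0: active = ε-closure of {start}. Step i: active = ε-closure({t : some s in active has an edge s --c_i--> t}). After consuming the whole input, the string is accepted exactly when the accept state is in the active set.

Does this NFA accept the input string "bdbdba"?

Answer: REJECT

Steps:
S₀ = ε-closure({0}) = {0,2}
'b' @ 1: {3,4}
'd' @ 2: {1,2,5}  (accept∈set)
'b' @ 3: {3,4}
'd' @ 4: {1,2,5}  (accept∈set)
'b' @ 5: {3,4}
'a' @ 6: {}  — no active states
final: {}; accept 1 not in set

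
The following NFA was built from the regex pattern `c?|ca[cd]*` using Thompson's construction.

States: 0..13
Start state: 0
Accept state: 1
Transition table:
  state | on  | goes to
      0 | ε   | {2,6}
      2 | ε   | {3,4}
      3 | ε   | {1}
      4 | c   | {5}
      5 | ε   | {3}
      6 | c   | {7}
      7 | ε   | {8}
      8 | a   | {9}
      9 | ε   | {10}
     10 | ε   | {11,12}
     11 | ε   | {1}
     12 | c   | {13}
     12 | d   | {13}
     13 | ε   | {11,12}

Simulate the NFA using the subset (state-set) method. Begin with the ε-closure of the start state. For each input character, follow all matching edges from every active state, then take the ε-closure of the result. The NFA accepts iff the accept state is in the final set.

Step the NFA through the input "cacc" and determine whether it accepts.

start: ε-closure({0}) = {0,1,2,3,4,6}
'c' @ 1: {1,3,5,7,8}  [accepting]
'a' @ 2: {1,9,10,11,12}  [accepting]
'c' @ 3: {1,11,12,13}  [accepting]
'c' @ 4: {1,11,12,13}  [accepting]
end set {1,11,12,13} — state 1 in

Answer: ACCEPT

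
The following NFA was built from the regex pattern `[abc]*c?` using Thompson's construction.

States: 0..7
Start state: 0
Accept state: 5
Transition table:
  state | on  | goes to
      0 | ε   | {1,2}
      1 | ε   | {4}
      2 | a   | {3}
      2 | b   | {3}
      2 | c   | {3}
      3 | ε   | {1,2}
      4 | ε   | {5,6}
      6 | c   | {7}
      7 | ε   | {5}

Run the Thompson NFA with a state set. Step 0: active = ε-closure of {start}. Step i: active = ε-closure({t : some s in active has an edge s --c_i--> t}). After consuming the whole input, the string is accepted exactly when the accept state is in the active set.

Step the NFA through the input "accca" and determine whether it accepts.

Answer: ACCEPT

Derivation:
start: ε-closure({0}) = {0,1,2,4,5,6}
'a' @ 1: {1,2,3,4,5,6}  (accept∈set)
'c' @ 2: {1,2,3,4,5,6,7}  (accept∈set)
'c' @ 3: {1,2,3,4,5,6,7}  (accept∈set)
'c' @ 4: {1,2,3,4,5,6,7}  (accept∈set)
'a' @ 5: {1,2,3,4,5,6}  (accept∈set)
end set {1,2,3,4,5,6} — state 5 in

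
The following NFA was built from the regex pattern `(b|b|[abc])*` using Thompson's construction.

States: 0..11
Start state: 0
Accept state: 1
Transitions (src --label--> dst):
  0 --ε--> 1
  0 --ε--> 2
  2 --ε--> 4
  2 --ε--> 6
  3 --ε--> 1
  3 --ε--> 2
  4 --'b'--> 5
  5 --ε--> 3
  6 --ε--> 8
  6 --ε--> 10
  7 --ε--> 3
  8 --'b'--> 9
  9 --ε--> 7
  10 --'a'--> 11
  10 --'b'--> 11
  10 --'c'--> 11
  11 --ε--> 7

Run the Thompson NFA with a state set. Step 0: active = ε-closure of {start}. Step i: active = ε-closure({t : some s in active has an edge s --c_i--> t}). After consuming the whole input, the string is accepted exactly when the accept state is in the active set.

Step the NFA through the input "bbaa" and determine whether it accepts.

Answer: ACCEPT

Trace:
S₀ = ε-closure({0}) = {0,1,2,4,6,8,10}
'b' @ 1: {1,2,3,4,5,6,7,8,9,10,11}  ✓accept
'b' @ 2: {1,2,3,4,5,6,7,8,9,10,11}  ✓accept
'a' @ 3: {1,2,3,4,6,7,8,10,11}  ✓accept
'a' @ 4: {1,2,3,4,6,7,8,10,11}  ✓accept
end set {1,2,3,4,6,7,8,10,11} — state 1 in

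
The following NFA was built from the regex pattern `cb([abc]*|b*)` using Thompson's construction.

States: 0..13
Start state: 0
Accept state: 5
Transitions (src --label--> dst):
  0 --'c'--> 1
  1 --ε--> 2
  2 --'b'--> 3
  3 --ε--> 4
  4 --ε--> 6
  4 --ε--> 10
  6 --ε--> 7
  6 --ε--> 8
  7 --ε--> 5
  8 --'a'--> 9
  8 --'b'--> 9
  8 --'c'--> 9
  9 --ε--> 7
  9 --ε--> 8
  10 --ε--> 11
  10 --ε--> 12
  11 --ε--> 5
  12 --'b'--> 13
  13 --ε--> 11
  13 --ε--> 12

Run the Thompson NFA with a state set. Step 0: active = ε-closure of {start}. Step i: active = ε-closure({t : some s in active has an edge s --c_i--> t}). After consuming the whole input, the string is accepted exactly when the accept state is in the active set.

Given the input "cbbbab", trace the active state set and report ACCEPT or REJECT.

Answer: ACCEPT

Trace:
S₀ = ε-closure({0}) = {0}
'c' @ 1: {1,2}
'b' @ 2: {3,4,5,6,7,8,10,11,12}  [accepting]
'b' @ 3: {5,7,8,9,11,12,13}  [accepting]
'b' @ 4: {5,7,8,9,11,12,13}  [accepting]
'a' @ 5: {5,7,8,9}  [accepting]
'b' @ 6: {5,7,8,9}  [accepting]
final: {5,7,8,9}; accept 5 in set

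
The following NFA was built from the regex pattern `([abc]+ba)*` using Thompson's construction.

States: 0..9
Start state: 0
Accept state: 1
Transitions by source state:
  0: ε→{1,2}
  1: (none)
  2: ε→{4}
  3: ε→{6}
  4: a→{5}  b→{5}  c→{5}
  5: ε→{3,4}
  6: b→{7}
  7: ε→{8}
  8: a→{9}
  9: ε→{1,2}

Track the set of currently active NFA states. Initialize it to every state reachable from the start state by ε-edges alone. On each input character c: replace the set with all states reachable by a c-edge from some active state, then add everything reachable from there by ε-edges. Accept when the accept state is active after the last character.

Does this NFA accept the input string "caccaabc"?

start: ε-closure({0}) = {0,1,2,4}
'c' @ 1: {3,4,5,6}
'a' @ 2: {3,4,5,6}
'c' @ 3: {3,4,5,6}
'c' @ 4: {3,4,5,6}
'a' @ 5: {3,4,5,6}
'a' @ 6: {3,4,5,6}
'b' @ 7: {3,4,5,6,7,8}
'c' @ 8: {3,4,5,6}
after full input: {3,4,5,6}  (accept=1 not in)

Answer: REJECT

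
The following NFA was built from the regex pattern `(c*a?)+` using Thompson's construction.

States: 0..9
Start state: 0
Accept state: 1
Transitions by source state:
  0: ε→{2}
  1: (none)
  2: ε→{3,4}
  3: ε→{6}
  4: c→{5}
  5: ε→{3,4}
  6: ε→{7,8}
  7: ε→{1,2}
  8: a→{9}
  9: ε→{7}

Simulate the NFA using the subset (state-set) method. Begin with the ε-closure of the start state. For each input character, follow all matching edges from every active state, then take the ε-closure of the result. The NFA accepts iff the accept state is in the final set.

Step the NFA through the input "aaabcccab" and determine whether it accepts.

initial (ε-close {0}): {0,1,2,3,4,6,7,8}
'a' @ 1: {1,2,3,4,6,7,8,9}  ✓accept
'a' @ 2: {1,2,3,4,6,7,8,9}  ✓accept
'a' @ 3: {1,2,3,4,6,7,8,9}  ✓accept
'b' @ 4: {}  — dead — no transitions
rest 'cccab' ignored (set empty)
final: {}; accept 1 not in set

Answer: REJECT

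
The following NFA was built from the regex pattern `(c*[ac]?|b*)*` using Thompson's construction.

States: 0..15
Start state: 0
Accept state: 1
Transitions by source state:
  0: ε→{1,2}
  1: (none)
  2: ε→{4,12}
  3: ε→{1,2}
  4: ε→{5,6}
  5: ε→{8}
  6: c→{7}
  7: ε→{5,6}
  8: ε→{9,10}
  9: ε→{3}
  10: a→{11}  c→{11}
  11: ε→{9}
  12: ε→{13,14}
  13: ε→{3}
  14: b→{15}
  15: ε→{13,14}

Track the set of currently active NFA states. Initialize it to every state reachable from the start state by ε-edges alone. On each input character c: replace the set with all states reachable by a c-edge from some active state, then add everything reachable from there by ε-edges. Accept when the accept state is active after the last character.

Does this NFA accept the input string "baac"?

Answer: ACCEPT

Steps:
S₀ = ε-closure({0}) = {0,1,2,3,4,5,6,8,9,10,12,13,14}
'b' @ 1: {1,2,3,4,5,6,8,9,10,12,13,14,15}  ✓accept
'a' @ 2: {1,2,3,4,5,6,8,9,10,11,12,13,14}  ✓accept
'a' @ 3: {1,2,3,4,5,6,8,9,10,11,12,13,14}  ✓accept
'c' @ 4: {1,2,3,4,5,6,7,8,9,10,11,12,13,14}  ✓accept
after full input: {1,2,3,4,5,6,7,8,9,10,11,12,13,14}  (accept=1 in)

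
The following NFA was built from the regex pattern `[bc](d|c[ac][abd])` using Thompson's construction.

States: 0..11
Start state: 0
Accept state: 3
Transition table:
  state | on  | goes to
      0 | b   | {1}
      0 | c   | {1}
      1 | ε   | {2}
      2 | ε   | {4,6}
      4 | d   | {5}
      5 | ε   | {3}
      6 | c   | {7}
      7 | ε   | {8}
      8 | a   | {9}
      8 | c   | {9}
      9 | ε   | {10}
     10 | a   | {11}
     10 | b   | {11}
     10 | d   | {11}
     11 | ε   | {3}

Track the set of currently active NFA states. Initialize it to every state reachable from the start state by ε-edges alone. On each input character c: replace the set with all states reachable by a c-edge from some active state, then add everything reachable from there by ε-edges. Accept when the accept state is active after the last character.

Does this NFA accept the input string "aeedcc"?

start: ε-closure({0}) = {0}
'a' @ 1: {}  — dead — no transitions
rest 'eedcc' ignored (set empty)
end set {} — state 3 not in

Answer: REJECT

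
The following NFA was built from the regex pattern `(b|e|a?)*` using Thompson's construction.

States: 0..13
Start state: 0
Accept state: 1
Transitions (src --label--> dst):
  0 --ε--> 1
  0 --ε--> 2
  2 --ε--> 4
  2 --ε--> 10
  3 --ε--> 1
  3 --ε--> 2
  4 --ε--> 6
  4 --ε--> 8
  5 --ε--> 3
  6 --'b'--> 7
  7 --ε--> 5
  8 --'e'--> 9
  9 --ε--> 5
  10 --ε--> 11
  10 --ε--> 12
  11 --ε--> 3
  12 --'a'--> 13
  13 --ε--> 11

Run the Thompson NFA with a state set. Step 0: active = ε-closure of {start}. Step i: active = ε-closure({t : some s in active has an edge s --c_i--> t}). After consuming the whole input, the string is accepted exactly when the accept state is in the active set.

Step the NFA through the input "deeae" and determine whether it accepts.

initial (ε-close {0}): {0,1,2,3,4,6,8,10,11,12}
'd' @ 1: {}  — state set empty
rest 'eeae' ignored (set empty)
final: {}; accept 1 not in set

Answer: REJECT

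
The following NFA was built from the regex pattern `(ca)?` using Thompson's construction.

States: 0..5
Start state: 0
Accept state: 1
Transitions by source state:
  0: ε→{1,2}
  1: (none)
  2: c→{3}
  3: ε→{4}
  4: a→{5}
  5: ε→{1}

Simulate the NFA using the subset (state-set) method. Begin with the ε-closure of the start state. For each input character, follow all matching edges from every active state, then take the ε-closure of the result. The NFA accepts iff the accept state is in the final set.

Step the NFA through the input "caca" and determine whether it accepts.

Answer: REJECT

Steps:
initial (ε-close {0}): {0,1,2}
'c' @ 1: {3,4}
'a' @ 2: {1,5}  ✓accept
'c' @ 3: {}  — state set empty
rest 'a' ignored (set empty)
after full input: {}  (accept=1 not in)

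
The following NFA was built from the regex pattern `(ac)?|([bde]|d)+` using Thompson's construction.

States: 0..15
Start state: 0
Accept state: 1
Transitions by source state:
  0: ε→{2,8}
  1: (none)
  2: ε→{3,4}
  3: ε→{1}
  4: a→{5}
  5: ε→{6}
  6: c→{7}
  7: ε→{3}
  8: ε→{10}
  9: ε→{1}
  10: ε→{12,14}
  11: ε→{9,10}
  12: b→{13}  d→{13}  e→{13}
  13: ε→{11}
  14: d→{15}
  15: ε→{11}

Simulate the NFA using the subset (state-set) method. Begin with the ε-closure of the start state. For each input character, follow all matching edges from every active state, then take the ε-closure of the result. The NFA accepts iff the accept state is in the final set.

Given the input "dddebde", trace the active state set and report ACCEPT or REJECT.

Answer: ACCEPT

Trace:
start: ε-closure({0}) = {0,1,2,3,4,8,10,12,14}
'd' @ 1: {1,9,10,11,12,13,14,15}  [accepting]
'd' @ 2: {1,9,10,11,12,13,14,15}  [accepting]
'd' @ 3: {1,9,10,11,12,13,14,15}  [accepting]
'e' @ 4: {1,9,10,11,12,13,14}  [accepting]
'b' @ 5: {1,9,10,11,12,13,14}  [accepting]
'd' @ 6: {1,9,10,11,12,13,14,15}  [accepting]
'e' @ 7: {1,9,10,11,12,13,14}  [accepting]
after full input: {1,9,10,11,12,13,14}  (accept=1 in)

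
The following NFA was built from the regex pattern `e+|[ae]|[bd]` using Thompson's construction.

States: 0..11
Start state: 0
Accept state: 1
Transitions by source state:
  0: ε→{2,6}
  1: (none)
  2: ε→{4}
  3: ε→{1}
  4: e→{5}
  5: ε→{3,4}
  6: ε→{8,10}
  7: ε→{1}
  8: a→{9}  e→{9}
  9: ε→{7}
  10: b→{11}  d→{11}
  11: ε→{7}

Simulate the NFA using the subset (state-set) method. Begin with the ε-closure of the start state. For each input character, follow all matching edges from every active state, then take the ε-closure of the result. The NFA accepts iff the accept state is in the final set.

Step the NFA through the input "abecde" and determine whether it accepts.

Answer: REJECT

Steps:
start: ε-closure({0}) = {0,2,4,6,8,10}
'a' @ 1: {1,7,9}  ✓accept
'b' @ 2: {}  — dead — no transitions
rest 'ecde' ignored (set empty)
final: {}; accept 1 not in set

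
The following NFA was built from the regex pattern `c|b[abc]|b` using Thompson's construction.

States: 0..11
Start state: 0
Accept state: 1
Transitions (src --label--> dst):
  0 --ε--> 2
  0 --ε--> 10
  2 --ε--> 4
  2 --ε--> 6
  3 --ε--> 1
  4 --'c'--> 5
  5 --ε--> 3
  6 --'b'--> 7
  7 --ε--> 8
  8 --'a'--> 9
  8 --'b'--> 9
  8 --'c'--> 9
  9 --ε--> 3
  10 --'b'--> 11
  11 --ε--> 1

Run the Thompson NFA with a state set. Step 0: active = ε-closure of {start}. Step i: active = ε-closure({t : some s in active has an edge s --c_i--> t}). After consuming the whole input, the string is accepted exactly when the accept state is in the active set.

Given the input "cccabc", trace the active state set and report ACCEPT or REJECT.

initial (ε-close {0}): {0,2,4,6,10}
'c' @ 1: {1,3,5}  (accept∈set)
'c' @ 2: {}  — no active states
rest 'cabc' ignored (set empty)
final: {}; accept 1 not in set

Answer: REJECT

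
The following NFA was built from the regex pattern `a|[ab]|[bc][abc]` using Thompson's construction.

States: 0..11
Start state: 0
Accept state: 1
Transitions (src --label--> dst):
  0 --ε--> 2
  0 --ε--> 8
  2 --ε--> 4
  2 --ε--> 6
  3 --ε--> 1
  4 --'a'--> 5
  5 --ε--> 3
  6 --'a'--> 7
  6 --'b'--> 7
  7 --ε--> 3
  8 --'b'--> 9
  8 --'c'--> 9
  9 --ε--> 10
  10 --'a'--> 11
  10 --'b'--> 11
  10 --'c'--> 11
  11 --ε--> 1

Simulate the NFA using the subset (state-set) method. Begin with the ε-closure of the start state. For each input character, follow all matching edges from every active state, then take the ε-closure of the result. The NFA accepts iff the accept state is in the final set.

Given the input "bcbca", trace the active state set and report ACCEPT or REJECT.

Answer: REJECT

Derivation:
initial (ε-close {0}): {0,2,4,6,8}
'b' @ 1: {1,3,7,9,10}  ✓accept
'c' @ 2: {1,11}  ✓accept
'b' @ 3: {}  — state set empty
rest 'ca' ignored (set empty)
final: {}; accept 1 not in set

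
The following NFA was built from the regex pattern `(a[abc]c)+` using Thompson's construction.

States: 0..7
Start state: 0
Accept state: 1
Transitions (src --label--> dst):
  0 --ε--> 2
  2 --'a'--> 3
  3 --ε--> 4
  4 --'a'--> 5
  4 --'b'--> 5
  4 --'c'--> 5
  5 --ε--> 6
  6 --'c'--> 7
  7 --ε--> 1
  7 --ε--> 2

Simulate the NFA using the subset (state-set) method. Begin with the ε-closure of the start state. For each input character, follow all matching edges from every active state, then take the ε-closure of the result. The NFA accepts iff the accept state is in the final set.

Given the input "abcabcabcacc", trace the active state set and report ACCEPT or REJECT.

start: ε-closure({0}) = {0,2}
'a' @ 1: {3,4}
'b' @ 2: {5,6}
'c' @ 3: {1,2,7}  (accept∈set)
'a' @ 4: {3,4}
'b' @ 5: {5,6}
'c' @ 6: {1,2,7}  (accept∈set)
'a' @ 7: {3,4}
'b' @ 8: {5,6}
'c' @ 9: {1,2,7}  (accept∈set)
'a' @ 10: {3,4}
'c' @ 11: {5,6}
'c' @ 12: {1,2,7}  (accept∈set)
end set {1,2,7} — state 1 in

Answer: ACCEPT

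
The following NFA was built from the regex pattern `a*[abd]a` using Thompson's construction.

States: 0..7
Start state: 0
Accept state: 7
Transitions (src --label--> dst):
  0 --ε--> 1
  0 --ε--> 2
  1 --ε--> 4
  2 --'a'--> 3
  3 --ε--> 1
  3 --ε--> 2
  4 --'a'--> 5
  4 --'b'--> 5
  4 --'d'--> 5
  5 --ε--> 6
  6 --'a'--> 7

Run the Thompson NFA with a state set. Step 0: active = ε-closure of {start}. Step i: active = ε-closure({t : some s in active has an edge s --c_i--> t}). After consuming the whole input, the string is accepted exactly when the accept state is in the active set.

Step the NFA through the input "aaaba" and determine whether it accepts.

S₀ = ε-closure({0}) = {0,1,2,4}
'a' @ 1: {1,2,3,4,5,6}
'a' @ 2: {1,2,3,4,5,6,7}  ✓accept
'a' @ 3: {1,2,3,4,5,6,7}  ✓accept
'b' @ 4: {5,6}
'a' @ 5: {7}  ✓accept
after full input: {7}  (accept=7 in)

Answer: ACCEPT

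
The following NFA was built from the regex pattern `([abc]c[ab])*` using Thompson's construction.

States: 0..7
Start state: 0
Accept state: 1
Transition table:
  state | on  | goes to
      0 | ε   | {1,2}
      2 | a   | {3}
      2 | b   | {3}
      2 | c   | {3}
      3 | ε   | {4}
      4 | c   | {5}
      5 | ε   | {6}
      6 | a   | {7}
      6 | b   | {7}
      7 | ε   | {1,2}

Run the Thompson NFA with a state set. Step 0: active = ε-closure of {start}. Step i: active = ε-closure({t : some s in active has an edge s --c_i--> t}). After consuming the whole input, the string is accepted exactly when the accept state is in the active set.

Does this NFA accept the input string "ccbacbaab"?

initial (ε-close {0}): {0,1,2}
'c' @ 1: {3,4}
'c' @ 2: {5,6}
'b' @ 3: {1,2,7}  ✓accept
'a' @ 4: {3,4}
'c' @ 5: {5,6}
'b' @ 6: {1,2,7}  ✓accept
'a' @ 7: {3,4}
'a' @ 8: {}  — dead — no transitions
rest 'b' ignored (set empty)
final: {}; accept 1 not in set

Answer: REJECT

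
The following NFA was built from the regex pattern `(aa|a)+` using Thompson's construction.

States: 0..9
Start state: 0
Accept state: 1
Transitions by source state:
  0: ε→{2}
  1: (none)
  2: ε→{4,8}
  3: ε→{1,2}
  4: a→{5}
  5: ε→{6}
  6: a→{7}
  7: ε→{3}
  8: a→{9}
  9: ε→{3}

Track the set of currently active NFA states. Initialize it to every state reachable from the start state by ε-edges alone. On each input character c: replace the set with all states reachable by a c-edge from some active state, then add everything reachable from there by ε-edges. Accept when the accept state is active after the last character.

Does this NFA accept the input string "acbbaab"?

S₀ = ε-closure({0}) = {0,2,4,8}
'a' @ 1: {1,2,3,4,5,6,8,9}  (accept∈set)
'c' @ 2: {}  — state set empty
rest 'bbaab' ignored (set empty)
final: {}; accept 1 not in set

Answer: REJECT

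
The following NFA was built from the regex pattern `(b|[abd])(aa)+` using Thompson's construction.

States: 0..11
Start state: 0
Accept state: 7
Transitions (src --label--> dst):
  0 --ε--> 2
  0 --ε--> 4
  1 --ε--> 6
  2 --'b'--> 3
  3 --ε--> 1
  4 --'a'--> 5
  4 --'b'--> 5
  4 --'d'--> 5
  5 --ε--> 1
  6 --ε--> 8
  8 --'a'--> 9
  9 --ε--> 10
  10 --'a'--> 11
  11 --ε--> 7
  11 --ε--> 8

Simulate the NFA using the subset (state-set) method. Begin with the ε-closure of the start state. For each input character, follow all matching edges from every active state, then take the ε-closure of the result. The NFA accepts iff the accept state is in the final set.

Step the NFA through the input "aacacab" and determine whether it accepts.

Answer: REJECT

Trace:
S₀ = ε-closure({0}) = {0,2,4}
'a' @ 1: {1,5,6,8}
'a' @ 2: {9,10}
'c' @ 3: {}  — state set empty
rest 'acab' ignored (set empty)
final: {}; accept 7 not in set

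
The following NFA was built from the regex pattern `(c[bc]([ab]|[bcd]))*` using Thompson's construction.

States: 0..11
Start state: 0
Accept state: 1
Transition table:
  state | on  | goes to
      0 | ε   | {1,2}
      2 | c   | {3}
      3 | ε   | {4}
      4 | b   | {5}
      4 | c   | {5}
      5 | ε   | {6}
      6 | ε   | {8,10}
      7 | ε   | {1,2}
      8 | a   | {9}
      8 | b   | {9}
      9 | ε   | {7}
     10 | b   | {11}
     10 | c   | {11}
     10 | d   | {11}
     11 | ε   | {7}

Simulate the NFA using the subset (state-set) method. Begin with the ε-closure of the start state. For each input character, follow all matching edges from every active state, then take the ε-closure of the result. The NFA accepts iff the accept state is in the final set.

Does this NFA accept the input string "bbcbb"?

Answer: REJECT

Steps:
start: ε-closure({0}) = {0,1,2}
'b' @ 1: {}  — state set empty
rest 'bcbb' ignored (set empty)
final: {}; accept 1 not in set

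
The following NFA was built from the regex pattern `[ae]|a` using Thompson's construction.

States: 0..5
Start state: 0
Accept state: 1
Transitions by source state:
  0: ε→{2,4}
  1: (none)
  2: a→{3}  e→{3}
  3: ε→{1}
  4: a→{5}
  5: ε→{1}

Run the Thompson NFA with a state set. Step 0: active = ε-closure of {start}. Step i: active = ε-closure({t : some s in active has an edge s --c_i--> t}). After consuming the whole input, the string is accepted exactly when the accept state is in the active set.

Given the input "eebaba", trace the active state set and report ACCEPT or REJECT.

start: ε-closure({0}) = {0,2,4}
'e' @ 1: {1,3}  (accept∈set)
'e' @ 2: {}  — no active states
rest 'baba' ignored (set empty)
final: {}; accept 1 not in set

Answer: REJECT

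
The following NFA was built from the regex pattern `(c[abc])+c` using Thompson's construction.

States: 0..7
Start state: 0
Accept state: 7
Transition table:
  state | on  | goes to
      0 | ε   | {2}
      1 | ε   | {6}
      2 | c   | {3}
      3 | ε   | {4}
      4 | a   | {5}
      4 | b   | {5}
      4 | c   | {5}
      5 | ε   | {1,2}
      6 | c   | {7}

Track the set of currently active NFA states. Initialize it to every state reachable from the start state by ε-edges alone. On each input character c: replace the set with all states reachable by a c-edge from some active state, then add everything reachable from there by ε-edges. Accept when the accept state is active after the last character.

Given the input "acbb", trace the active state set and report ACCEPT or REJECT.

Answer: REJECT

Steps:
initial (ε-close {0}): {0,2}
'a' @ 1: {}  — no active states
rest 'cbb' ignored (set empty)
final: {}; accept 7 not in set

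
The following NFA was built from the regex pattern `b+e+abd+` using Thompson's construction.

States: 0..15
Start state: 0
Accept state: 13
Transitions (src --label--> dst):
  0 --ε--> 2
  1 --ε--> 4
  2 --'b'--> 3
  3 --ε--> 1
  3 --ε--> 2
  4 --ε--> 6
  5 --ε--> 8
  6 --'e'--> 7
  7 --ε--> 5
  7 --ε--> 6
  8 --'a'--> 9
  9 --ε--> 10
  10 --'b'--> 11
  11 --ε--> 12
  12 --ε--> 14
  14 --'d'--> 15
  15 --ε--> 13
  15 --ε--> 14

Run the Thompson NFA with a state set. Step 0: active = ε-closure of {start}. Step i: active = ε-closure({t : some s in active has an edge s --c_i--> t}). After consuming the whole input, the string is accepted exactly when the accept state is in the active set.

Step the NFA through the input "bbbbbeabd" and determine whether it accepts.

start: ε-closure({0}) = {0,2}
'b' @ 1: {1,2,3,4,6}
'b' @ 2: {1,2,3,4,6}
'b' @ 3: {1,2,3,4,6}
'b' @ 4: {1,2,3,4,6}
'b' @ 5: {1,2,3,4,6}
'e' @ 6: {5,6,7,8}
'a' @ 7: {9,10}
'b' @ 8: {11,12,14}
'd' @ 9: {13,14,15}  ✓accept
final: {13,14,15}; accept 13 in set

Answer: ACCEPT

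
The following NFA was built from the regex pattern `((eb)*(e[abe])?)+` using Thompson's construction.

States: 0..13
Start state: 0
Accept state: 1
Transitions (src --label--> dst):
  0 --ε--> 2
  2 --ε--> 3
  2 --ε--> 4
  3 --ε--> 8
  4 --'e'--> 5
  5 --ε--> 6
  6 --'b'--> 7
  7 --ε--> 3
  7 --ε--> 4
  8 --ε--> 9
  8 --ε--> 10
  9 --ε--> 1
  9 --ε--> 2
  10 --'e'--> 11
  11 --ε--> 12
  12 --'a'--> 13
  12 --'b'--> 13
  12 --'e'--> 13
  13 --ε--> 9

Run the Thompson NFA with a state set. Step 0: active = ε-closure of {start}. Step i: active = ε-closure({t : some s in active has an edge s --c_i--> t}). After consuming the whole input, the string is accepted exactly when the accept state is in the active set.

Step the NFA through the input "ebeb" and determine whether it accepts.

start: ε-closure({0}) = {0,1,2,3,4,8,9,10}
'e' @ 1: {5,6,11,12}
'b' @ 2: {1,2,3,4,7,8,9,10,13}  [accepting]
'e' @ 3: {5,6,11,12}
'b' @ 4: {1,2,3,4,7,8,9,10,13}  [accepting]
end set {1,2,3,4,7,8,9,10,13} — state 1 in

Answer: ACCEPT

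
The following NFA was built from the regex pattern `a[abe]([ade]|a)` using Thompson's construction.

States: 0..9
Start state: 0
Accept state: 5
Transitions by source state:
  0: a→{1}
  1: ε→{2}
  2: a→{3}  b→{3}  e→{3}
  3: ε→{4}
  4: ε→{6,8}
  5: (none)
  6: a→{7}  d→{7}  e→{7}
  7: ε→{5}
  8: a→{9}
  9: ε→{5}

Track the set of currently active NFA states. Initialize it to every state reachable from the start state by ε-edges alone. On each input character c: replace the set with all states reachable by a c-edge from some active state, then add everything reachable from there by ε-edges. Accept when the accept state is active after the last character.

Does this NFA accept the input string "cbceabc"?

start: ε-closure({0}) = {0}
'c' @ 1: {}  — no active states
rest 'bceabc' ignored (set empty)
end set {} — state 5 not in

Answer: REJECT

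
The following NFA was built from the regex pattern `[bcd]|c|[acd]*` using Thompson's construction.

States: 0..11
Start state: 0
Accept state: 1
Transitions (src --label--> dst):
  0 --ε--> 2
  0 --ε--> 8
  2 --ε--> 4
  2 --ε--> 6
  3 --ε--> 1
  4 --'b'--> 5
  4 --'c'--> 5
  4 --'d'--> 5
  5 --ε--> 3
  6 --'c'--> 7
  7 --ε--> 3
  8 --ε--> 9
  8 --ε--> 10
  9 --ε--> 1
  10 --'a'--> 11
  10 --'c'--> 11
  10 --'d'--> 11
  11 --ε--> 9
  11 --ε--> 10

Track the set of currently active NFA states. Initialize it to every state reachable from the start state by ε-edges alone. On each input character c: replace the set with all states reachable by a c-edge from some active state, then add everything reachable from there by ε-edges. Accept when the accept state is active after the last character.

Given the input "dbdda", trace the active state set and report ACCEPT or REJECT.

Answer: REJECT

Derivation:
start: ε-closure({0}) = {0,1,2,4,6,8,9,10}
'd' @ 1: {1,3,5,9,10,11}  (accept∈set)
'b' @ 2: {}  — dead — no transitions
rest 'dda' ignored (set empty)
end set {} — state 1 not in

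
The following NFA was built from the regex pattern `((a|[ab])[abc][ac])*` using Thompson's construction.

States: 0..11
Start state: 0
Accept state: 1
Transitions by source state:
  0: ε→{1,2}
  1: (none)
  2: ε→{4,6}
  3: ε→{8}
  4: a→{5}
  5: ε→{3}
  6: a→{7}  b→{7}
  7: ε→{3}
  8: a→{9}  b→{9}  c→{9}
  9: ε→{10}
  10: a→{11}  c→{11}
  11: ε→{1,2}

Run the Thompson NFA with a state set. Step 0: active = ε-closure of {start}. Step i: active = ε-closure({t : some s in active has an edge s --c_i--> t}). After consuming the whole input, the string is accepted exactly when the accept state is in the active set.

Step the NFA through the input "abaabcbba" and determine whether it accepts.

S₀ = ε-closure({0}) = {0,1,2,4,6}
'a' @ 1: {3,5,7,8}
'b' @ 2: {9,10}
'a' @ 3: {1,2,4,6,11}  (accept∈set)
'a' @ 4: {3,5,7,8}
'b' @ 5: {9,10}
'c' @ 6: {1,2,4,6,11}  (accept∈set)
'b' @ 7: {3,7,8}
'b' @ 8: {9,10}
'a' @ 9: {1,2,4,6,11}  (accept∈set)
final: {1,2,4,6,11}; accept 1 in set

Answer: ACCEPT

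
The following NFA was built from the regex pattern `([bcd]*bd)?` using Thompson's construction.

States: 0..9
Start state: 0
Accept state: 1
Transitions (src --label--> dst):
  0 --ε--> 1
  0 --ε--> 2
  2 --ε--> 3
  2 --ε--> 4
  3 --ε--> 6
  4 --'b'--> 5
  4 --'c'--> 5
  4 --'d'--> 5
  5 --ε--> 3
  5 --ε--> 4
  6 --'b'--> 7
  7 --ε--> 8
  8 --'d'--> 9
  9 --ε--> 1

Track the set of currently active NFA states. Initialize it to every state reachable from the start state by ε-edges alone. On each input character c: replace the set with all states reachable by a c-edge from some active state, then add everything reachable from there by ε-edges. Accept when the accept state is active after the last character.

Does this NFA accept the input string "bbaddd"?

initial (ε-close {0}): {0,1,2,3,4,6}
'b' @ 1: {3,4,5,6,7,8}
'b' @ 2: {3,4,5,6,7,8}
'a' @ 3: {}  — no active states
rest 'ddd' ignored (set empty)
final: {}; accept 1 not in set

Answer: REJECT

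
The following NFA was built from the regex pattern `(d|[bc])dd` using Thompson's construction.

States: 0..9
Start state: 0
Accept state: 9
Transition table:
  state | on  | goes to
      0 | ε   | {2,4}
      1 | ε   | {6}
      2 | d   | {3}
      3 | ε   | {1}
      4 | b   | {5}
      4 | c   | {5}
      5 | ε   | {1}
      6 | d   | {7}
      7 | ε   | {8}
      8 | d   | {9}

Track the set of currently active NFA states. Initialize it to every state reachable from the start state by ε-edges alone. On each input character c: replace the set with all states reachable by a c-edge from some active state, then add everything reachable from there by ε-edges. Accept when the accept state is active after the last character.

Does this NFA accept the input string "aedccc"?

Answer: REJECT

Trace:
start: ε-closure({0}) = {0,2,4}
'a' @ 1: {}  — dead — no transitions
rest 'edccc' ignored (set empty)
after full input: {}  (accept=9 not in)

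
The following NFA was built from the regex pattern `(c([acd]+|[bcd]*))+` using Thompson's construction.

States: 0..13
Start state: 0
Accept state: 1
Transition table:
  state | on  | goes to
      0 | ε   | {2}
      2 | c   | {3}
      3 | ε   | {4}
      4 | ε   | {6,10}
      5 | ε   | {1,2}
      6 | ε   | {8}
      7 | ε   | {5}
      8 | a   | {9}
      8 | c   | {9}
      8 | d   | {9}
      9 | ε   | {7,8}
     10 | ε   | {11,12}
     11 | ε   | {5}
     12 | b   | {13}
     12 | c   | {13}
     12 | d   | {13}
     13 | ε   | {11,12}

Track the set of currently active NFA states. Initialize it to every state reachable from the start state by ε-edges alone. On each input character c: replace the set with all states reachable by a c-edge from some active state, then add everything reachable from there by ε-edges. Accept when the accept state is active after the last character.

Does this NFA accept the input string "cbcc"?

Answer: ACCEPT

Trace:
start: ε-closure({0}) = {0,2}
'c' @ 1: {1,2,3,4,5,6,8,10,11,12}  [accepting]
'b' @ 2: {1,2,5,11,12,13}  [accepting]
'c' @ 3: {1,2,3,4,5,6,8,10,11,12,13}  [accepting]
'c' @ 4: {1,2,3,4,5,6,7,8,9,10,11,12,13}  [accepting]
final: {1,2,3,4,5,6,7,8,9,10,11,12,13}; accept 1 in set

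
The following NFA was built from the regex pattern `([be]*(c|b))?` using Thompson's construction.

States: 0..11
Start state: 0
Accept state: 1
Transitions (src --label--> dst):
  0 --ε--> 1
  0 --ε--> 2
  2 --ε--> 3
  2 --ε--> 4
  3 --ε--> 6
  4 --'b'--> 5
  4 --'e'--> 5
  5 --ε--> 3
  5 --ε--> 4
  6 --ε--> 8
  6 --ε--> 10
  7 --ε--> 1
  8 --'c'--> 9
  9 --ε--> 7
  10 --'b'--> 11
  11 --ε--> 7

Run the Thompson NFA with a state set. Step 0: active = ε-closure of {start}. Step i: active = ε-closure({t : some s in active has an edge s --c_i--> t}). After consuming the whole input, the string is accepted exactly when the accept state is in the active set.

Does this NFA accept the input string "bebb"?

S₀ = ε-closure({0}) = {0,1,2,3,4,6,8,10}
'b' @ 1: {1,3,4,5,6,7,8,10,11}  (accept∈set)
'e' @ 2: {3,4,5,6,8,10}
'b' @ 3: {1,3,4,5,6,7,8,10,11}  (accept∈set)
'b' @ 4: {1,3,4,5,6,7,8,10,11}  (accept∈set)
final: {1,3,4,5,6,7,8,10,11}; accept 1 in set

Answer: ACCEPT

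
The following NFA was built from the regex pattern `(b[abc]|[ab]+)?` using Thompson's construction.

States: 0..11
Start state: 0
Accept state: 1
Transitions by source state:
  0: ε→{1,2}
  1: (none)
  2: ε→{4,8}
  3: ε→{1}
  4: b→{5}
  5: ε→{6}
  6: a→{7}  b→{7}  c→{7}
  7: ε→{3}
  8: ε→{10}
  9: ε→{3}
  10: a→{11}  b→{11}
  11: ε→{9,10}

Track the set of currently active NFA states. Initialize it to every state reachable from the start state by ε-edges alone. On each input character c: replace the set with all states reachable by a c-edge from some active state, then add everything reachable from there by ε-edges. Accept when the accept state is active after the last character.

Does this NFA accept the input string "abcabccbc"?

initial (ε-close {0}): {0,1,2,4,8,10}
'a' @ 1: {1,3,9,10,11}  ✓accept
'b' @ 2: {1,3,9,10,11}  ✓accept
'c' @ 3: {}  — no active states
rest 'abccbc' ignored (set empty)
after full input: {}  (accept=1 not in)

Answer: REJECT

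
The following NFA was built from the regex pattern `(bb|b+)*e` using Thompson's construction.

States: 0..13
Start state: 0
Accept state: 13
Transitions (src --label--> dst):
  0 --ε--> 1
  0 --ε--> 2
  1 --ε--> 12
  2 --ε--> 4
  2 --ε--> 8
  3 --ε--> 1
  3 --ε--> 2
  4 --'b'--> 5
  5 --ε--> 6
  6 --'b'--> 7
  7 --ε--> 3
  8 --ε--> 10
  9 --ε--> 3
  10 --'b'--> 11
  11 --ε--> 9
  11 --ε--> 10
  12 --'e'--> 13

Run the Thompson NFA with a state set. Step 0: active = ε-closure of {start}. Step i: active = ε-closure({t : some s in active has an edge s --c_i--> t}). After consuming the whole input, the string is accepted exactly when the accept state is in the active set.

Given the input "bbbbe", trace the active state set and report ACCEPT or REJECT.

S₀ = ε-closure({0}) = {0,1,2,4,8,10,12}
'b' @ 1: {1,2,3,4,5,6,8,9,10,11,12}
'b' @ 2: {1,2,3,4,5,6,7,8,9,10,11,12}
'b' @ 3: {1,2,3,4,5,6,7,8,9,10,11,12}
'b' @ 4: {1,2,3,4,5,6,7,8,9,10,11,12}
'e' @ 5: {13}  [accepting]
final: {13}; accept 13 in set

Answer: ACCEPT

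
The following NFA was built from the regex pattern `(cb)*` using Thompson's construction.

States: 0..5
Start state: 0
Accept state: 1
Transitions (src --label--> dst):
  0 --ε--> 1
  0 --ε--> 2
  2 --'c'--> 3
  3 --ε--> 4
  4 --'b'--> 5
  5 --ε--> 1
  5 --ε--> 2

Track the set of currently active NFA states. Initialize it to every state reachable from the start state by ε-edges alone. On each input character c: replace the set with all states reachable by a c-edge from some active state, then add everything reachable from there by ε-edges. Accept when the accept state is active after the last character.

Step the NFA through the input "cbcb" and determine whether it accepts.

S₀ = ε-closure({0}) = {0,1,2}
'c' @ 1: {3,4}
'b' @ 2: {1,2,5}  [accepting]
'c' @ 3: {3,4}
'b' @ 4: {1,2,5}  [accepting]
after full input: {1,2,5}  (accept=1 in)

Answer: ACCEPT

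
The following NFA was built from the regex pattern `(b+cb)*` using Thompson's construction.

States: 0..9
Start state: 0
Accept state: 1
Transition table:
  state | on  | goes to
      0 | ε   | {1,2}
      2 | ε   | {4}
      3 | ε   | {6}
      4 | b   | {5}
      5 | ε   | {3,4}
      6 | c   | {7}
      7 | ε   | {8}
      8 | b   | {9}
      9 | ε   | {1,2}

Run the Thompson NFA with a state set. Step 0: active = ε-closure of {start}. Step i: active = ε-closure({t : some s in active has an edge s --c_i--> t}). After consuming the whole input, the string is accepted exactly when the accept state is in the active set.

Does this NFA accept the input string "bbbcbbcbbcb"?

initial (ε-close {0}): {0,1,2,4}
'b' @ 1: {3,4,5,6}
'b' @ 2: {3,4,5,6}
'b' @ 3: {3,4,5,6}
'c' @ 4: {7,8}
'b' @ 5: {1,2,4,9}  ✓accept
'b' @ 6: {3,4,5,6}
'c' @ 7: {7,8}
'b' @ 8: {1,2,4,9}  ✓accept
'b' @ 9: {3,4,5,6}
'c' @ 10: {7,8}
'b' @ 11: {1,2,4,9}  ✓accept
after full input: {1,2,4,9}  (accept=1 in)

Answer: ACCEPT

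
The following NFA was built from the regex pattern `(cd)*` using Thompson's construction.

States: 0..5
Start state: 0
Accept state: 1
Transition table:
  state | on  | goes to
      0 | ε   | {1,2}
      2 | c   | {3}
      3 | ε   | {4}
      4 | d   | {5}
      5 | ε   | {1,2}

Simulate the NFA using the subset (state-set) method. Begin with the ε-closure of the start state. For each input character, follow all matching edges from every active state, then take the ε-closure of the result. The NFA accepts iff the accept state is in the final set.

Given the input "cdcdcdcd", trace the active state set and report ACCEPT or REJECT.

start: ε-closure({0}) = {0,1,2}
'c' @ 1: {3,4}
'd' @ 2: {1,2,5}  [accepting]
'c' @ 3: {3,4}
'd' @ 4: {1,2,5}  [accepting]
'c' @ 5: {3,4}
'd' @ 6: {1,2,5}  [accepting]
'c' @ 7: {3,4}
'd' @ 8: {1,2,5}  [accepting]
after full input: {1,2,5}  (accept=1 in)

Answer: ACCEPT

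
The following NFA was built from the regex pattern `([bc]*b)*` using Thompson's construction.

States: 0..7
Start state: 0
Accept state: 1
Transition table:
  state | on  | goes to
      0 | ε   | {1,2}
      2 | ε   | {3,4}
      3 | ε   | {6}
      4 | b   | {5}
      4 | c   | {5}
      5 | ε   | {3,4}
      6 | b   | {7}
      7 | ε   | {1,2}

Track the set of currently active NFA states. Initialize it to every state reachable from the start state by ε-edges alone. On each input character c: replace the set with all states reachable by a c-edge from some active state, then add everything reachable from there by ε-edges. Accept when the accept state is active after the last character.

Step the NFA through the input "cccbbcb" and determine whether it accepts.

Answer: ACCEPT

Trace:
S₀ = ε-closure({0}) = {0,1,2,3,4,6}
'c' @ 1: {3,4,5,6}
'c' @ 2: {3,4,5,6}
'c' @ 3: {3,4,5,6}
'b' @ 4: {1,2,3,4,5,6,7}  [accepting]
'b' @ 5: {1,2,3,4,5,6,7}  [accepting]
'c' @ 6: {3,4,5,6}
'b' @ 7: {1,2,3,4,5,6,7}  [accepting]
end set {1,2,3,4,5,6,7} — state 1 in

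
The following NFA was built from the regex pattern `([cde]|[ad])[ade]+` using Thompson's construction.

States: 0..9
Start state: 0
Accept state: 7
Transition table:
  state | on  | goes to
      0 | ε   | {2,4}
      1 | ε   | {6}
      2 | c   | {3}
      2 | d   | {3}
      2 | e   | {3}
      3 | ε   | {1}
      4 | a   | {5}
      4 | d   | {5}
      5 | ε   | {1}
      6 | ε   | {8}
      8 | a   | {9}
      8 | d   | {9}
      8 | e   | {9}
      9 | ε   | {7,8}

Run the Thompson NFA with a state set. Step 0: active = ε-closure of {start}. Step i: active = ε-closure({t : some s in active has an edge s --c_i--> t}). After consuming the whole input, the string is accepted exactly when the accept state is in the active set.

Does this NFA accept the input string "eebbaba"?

S₀ = ε-closure({0}) = {0,2,4}
'e' @ 1: {1,3,6,8}
'e' @ 2: {7,8,9}  ✓accept
'b' @ 3: {}  — state set empty
rest 'baba' ignored (set empty)
end set {} — state 7 not in

Answer: REJECT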